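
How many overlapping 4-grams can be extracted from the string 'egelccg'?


String 'egelccg' has length L = 7.
Number of overlapping n-grams = L - n + 1
Substituting: 7 - 4 + 1 = 4

4


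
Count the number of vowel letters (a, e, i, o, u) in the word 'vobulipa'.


Scanning each character of 'vobulipa':
  Position 1: 'v' -> consonant (running count: 0)
  Position 2: 'o' -> vowel (running count: 1)
  Position 3: 'b' -> consonant (running count: 1)
  Position 4: 'u' -> vowel (running count: 2)
  Position 5: 'l' -> consonant (running count: 2)
  Position 6: 'i' -> vowel (running count: 3)
  Position 7: 'p' -> consonant (running count: 3)
  Position 8: 'a' -> vowel (running count: 4)
Total vowels: 4

4


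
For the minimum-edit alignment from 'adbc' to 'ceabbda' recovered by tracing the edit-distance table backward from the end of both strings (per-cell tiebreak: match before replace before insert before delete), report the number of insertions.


Edit distance = 5. Backtracking from cell (4, 7) with preference match > replace > insert > delete,
then listing the resulting alignment 'adbc' -> 'ceabbda' left to right:
  Step 1: insert 'c' [insertion #1]
  Step 2: insert 'e' [insertion #2]
  Step 3: keep 'a'
  Step 4: replace d->b
  Step 5: keep 'b'
  Step 6: insert 'd' [insertion #3]
  Step 7: replace c->a
Total insertions: 3

3


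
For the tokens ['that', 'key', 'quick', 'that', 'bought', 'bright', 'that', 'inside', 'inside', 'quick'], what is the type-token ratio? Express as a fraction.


Tokens: 10
Unique types: ('bought', 'bright', 'inside', 'key', 'quick', 'that') = 6
TTR = 6/10
Simplify: divide both by 2 -> 3/5
TTR = 3/5

3/5


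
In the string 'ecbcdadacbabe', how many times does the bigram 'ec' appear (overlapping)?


Scanning 'ecbcdadacbabe' for bigram 'ec':
  Position 0: 'ec' -> MATCH
  Position 1: 'cb' -> no
  Position 2: 'bc' -> no
  Position 3: 'cd' -> no
  Position 4: 'da' -> no
  Position 5: 'ad' -> no
  Position 6: 'da' -> no
  Position 7: 'ac' -> no
  Position 8: 'cb' -> no
  Position 9: 'ba' -> no
  Position 10: 'ab' -> no
  Position 11: 'be' -> no
Total matches: 1

1


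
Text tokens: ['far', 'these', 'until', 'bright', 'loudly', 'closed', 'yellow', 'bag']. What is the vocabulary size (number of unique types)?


Listing all tokens and tracking unique types:
  Token 1: 'far' -> NEW (unique so far: 1)
  Token 2: 'these' -> NEW (unique so far: 2)
  Token 3: 'until' -> NEW (unique so far: 3)
  Token 4: 'bright' -> NEW (unique so far: 4)
  Token 5: 'loudly' -> NEW (unique so far: 5)
  Token 6: 'closed' -> NEW (unique so far: 6)
  Token 7: 'yellow' -> NEW (unique so far: 7)
  Token 8: 'bag' -> NEW (unique so far: 8)
Unique types: ('bag', 'bright', 'closed', 'far', 'loudly', 'these', 'until', 'yellow')
Vocabulary size: 8

8


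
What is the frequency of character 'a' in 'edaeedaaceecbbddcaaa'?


Scanning 'edaeedaaceecbbddcaaa' for 'a':
  Position 2: 'a' -> MATCH (count: 1)
  Position 6: 'a' -> MATCH (count: 2)
  Position 7: 'a' -> MATCH (count: 3)
  Position 17: 'a' -> MATCH (count: 4)
  Position 18: 'a' -> MATCH (count: 5)
  Position 19: 'a' -> MATCH (count: 6)
Total occurrences of 'a': 6

6


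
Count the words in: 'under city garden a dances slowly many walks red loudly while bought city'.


Counting words by splitting on spaces:
  Word 1: 'under'
  Word 2: 'city'
  Word 3: 'garden'
  Word 4: 'a'
  Word 5: 'dances'
  Word 6: 'slowly'
  Word 7: 'many'
  Word 8: 'walks'
  Word 9: 'red'
  Word 10: 'loudly'
  Word 11: 'while'
  Word 12: 'bought'
  Word 13: 'city'
Total words: 13

13


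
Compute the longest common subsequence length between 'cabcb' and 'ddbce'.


DP table for LCS of 'cabcb' and 'ddbce':
       d  d  b  c  e
    0  0  0  0  0  0
  c 0  0  0  0  1  1
  a 0  0  0  0  1  1
  b 0  0  0  1  1  1
  c 0  0  0  1  2  2
  b 0  0  0  1  2  2
LCS: 'bc'
LCS length = 2

2


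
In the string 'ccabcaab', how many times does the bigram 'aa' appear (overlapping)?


Scanning 'ccabcaab' for bigram 'aa':
  Position 0: 'cc' -> no
  Position 1: 'ca' -> no
  Position 2: 'ab' -> no
  Position 3: 'bc' -> no
  Position 4: 'ca' -> no
  Position 5: 'aa' -> MATCH
  Position 6: 'ab' -> no
Total matches: 1

1


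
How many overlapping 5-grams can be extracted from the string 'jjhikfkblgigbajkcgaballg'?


String 'jjhikfkblgigbajkcgaballg' has length L = 24.
Number of overlapping n-grams = L - n + 1
Substituting: 24 - 5 + 1 = 20

20


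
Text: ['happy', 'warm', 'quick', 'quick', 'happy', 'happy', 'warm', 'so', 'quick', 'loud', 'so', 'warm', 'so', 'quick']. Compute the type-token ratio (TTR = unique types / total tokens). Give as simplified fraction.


Tokens: 14
Unique types: ('happy', 'loud', 'quick', 'so', 'warm') = 5
TTR = 5/14
Already in lowest terms.

5/14


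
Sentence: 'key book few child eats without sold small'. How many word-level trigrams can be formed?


Word trigrams from [8] words:
  Trigram 1: (key book few)
  Trigram 2: (book few child)
  Trigram 3: (few child eats)
  Trigram 4: (child eats without)
  Trigram 5: (eats without sold)
  Trigram 6: (without sold small)
Total word trigrams: 8 - 2 = 6

6


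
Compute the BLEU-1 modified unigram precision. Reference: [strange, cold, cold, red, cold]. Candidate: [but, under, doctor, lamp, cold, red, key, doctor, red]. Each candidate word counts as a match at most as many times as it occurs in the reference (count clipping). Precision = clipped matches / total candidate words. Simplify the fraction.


Reference word counts: {'cold': 3, 'red': 1, 'strange': 1}
Checking each candidate word (with clipping):
  'but' -> not in reference -> no match (matches: 0)
  'under' -> not in reference -> no match (matches: 0)
  'doctor' -> not in reference -> no match (matches: 0)
  'lamp' -> not in reference -> no match (matches: 0)
  'cold' -> in reference (ref count 3, used 1/3) -> match (matches: 1)
  'red' -> in reference (ref count 1, used 1/1) -> match (matches: 2)
  'key' -> not in reference -> no match (matches: 2)
  'doctor' -> not in reference -> no match (matches: 2)
  'red' -> ref count 1 already used up (1/1) -> clipped, no match (matches: 2)
Clipped matches: 2, Candidate length: 9
Precision = 2/9

2/9


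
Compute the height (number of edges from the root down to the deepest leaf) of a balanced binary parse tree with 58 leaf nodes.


In a balanced binary tree with n leaves the deepest leaf is ceil(log2(n)) edges below the root.
log2(58) = 5.8580
ceil(5.8580) = 6
height (edges) = 6

6


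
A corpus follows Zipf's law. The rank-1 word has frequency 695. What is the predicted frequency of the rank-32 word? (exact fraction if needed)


Zipf's law: freq(rank) = f1 / rank
f1 = 695, rank = 32
freq = 695 / 32
GCD(695, 32) = 1
Simplified: 695/32

695/32


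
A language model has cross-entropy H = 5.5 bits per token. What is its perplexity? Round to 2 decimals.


Perplexity formula: PP = 2^H
H = 5.5
PP = 2^5.5
Decompose: 2^5.5 = 2^5 * 2^0.5 = 2^5 * sqrt(2)
2^5 = 32, sqrt(2) ~ 1.4142136
PP ~ 32 * 1.4142136 = 45.2548352
Rounded to 2 decimals: 45.25

45.25


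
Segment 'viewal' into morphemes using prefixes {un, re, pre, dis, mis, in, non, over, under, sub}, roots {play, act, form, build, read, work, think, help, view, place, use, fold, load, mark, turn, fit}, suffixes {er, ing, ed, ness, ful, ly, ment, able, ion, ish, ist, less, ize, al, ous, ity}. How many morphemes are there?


Segmenting 'viewal' against the inventory:
  'view' -> root (morpheme 1)
  'al' -> suffix (morpheme 2)
Total morphemes: 2

2


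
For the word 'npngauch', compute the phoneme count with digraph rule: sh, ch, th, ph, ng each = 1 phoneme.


Parsing 'npngauch' greedily, digraphs first:
  'n' -> consonant phoneme (phonemes so far: 1)
  'p' -> consonant phoneme (phonemes so far: 2)
  'ng' -> digraph (1 consonant phoneme) (phonemes so far: 3)
  'a' -> vowel phoneme (phonemes so far: 4)
  'u' -> vowel phoneme (phonemes so far: 5)
  'ch' -> digraph (1 consonant phoneme) (phonemes so far: 6)
Total phonemes: 6

6


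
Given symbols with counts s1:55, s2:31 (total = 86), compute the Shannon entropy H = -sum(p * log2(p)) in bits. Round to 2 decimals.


Computing entropy H = -sum(p_i * log2(p_i)):
  s1: p = 55/86 = 0.6395, -p*log2(p) = 0.4124
  s2: p = 31/86 = 0.3605, -p*log2(p) = 0.5306
H = sum of terms = 0.9430
Rounded to 2 decimals: 0.94

0.94


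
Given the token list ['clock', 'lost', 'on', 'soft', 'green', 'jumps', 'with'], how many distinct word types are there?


Listing all tokens and tracking unique types:
  Token 1: 'clock' -> NEW (unique so far: 1)
  Token 2: 'lost' -> NEW (unique so far: 2)
  Token 3: 'on' -> NEW (unique so far: 3)
  Token 4: 'soft' -> NEW (unique so far: 4)
  Token 5: 'green' -> NEW (unique so far: 5)
  Token 6: 'jumps' -> NEW (unique so far: 6)
  Token 7: 'with' -> NEW (unique so far: 7)
Unique types: ('clock', 'green', 'jumps', 'lost', 'on', 'soft', 'with')
Vocabulary size: 7

7


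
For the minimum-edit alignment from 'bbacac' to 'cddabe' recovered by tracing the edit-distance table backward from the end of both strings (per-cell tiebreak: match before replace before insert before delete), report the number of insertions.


Edit distance = 6. Backtracking from cell (6, 6) with preference match > replace > insert > delete,
then listing the resulting alignment 'bbacac' -> 'cddabe' left to right:
  Step 1: replace b->c
  Step 2: replace b->d
  Step 3: replace a->d
  Step 4: replace c->a
  Step 5: replace a->b
  Step 6: replace c->e
Total insertions: 0

0


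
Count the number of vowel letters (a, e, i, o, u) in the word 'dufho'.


Scanning each character of 'dufho':
  Position 1: 'd' -> consonant (running count: 0)
  Position 2: 'u' -> vowel (running count: 1)
  Position 3: 'f' -> consonant (running count: 1)
  Position 4: 'h' -> consonant (running count: 1)
  Position 5: 'o' -> vowel (running count: 2)
Total vowels: 2

2


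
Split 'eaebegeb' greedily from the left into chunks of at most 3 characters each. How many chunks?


'eaebegeb' has 8 characters.
Chunking with max size 3:
  Chunk 1: 'eae' (positions 0-2)
  Chunk 2: 'beg' (positions 3-5)
  Chunk 3: 'eb' (positions 6-7)
Total chunks: ceil(8 / 3) = 3

3


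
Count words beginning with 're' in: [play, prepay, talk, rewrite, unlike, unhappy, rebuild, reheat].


Checking each word for prefix 're':
  'play' -> no (count: 0)
  'prepay' -> no (count: 0)
  'talk' -> no (count: 0)
  'rewrite' -> YES, starts with 're' (count: 1)
  'unlike' -> no (count: 1)
  'unhappy' -> no (count: 1)
  'rebuild' -> YES, starts with 're' (count: 2)
  'reheat' -> YES, starts with 're' (count: 3)
Total with prefix 're': 3

3


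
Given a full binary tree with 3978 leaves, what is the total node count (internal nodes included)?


Leaf nodes (terminals): 3978
Internal nodes = n - 1 = 3978 - 1 = 3977
Total = leaves + internal = 3978 + 3977 = 7955

7955


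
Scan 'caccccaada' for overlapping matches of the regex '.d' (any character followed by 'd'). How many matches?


Pattern: .d means any character followed by 'd'.
Scanning 'caccccaada' position-by-position:
  Pos 0: window 'ca' -> no
  Pos 1: window 'ac' -> no
  Pos 2: window 'cc' -> no
  Pos 3: window 'cc' -> no
  Pos 4: window 'cc' -> no
  Pos 5: window 'ca' -> no
  Pos 6: window 'aa' -> no
  Pos 7: window 'ad' -> MATCH
  Pos 8: window 'da' -> no
  Pos 9: window 'a' -> no
Total matches: 1

1


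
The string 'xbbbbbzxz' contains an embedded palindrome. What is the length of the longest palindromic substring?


Scanning 'xbbbbbzxz' for palindromic substrings.
Substring at positions 1-5: 'bbbbb'.
Check: reverse('bbbbb') = 'bbbbb' -> palindrome confirmed.
Neighbouring characters ('x' / 'z') break symmetry, so it cannot extend further.
No longer palindromic substring exists; longest length = 5

5


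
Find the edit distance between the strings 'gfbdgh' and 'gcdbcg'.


Building DP table for s1='gfbdgh' (len 6) and s2='gcdbcg' (len 6):
       g  c  d  b  c  g
    0  1  2  3  4  5  6
  g 1  0  1  2  3  4  5
  f 2  1  1  2  3  4  5
  b 3  2  2  2  2  3  4
  d 4  3  3  2  3  3  4
  g 5  4  4  3  3  4  3
  h 6  5  5  4  4  4  4
Edit distance = dp[6][6] = 4

4


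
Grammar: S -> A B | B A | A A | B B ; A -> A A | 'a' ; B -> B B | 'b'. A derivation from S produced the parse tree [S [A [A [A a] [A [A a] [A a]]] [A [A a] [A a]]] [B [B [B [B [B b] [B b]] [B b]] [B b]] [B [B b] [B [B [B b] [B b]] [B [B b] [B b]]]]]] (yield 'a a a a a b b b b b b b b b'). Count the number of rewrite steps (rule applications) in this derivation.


Every bracketed nonterminal node [X ...] in the tree is produced by exactly one rule application.
Reading the tree off as a leftmost derivation:
  Step 1: S  =>  A B   (applied S -> A B)
  Step 2: A B  =>  A A B   (applied A -> A A)
  Step 3: A A B  =>  A A A B   (applied A -> A A)
  Step 4: A A A B  =>  a A A B   (applied A -> a)
  Step 5: a A A B  =>  a A A A B   (applied A -> A A)
  Step 6: a A A A B  =>  a a A A B   (applied A -> a)
  Step 7: a a A A B  =>  a a a A B   (applied A -> a)
  Step 8: a a a A B  =>  a a a A A B   (applied A -> A A)
  Step 9: a a a A A B  =>  a a a a A B   (applied A -> a)
  Step 10: a a a a A B  =>  a a a a a B   (applied A -> a)
  Step 11: a a a a a B  =>  a a a a a B B   (applied B -> B B)
  Step 12: a a a a a B B  =>  a a a a a B B B   (applied B -> B B)
  Step 13: a a a a a B B B  =>  a a a a a B B B B   (applied B -> B B)
  Step 14: a a a a a B B B B  =>  a a a a a B B B B B   (applied B -> B B)
  Step 15: a a a a a B B B B B  =>  a a a a a b B B B B   (applied B -> b)
  Step 16: a a a a a b B B B B  =>  a a a a a b b B B B   (applied B -> b)
  Step 17: a a a a a b b B B B  =>  a a a a a b b b B B   (applied B -> b)
  Step 18: a a a a a b b b B B  =>  a a a a a b b b b B   (applied B -> b)
  Step 19: a a a a a b b b b B  =>  a a a a a b b b b B B   (applied B -> B B)
  Step 20: a a a a a b b b b B B  =>  a a a a a b b b b b B   (applied B -> b)
  Step 21: a a a a a b b b b b B  =>  a a a a a b b b b b B B   (applied B -> B B)
  Step 22: a a a a a b b b b b B B  =>  a a a a a b b b b b B B B   (applied B -> B B)
  Step 23: a a a a a b b b b b B B B  =>  a a a a a b b b b b b B B   (applied B -> b)
  Step 24: a a a a a b b b b b b B B  =>  a a a a a b b b b b b b B   (applied B -> b)
  Step 25: a a a a a b b b b b b b B  =>  a a a a a b b b b b b b B B   (applied B -> B B)
  Step 26: a a a a a b b b b b b b B B  =>  a a a a a b b b b b b b b B   (applied B -> b)
  Step 27: a a a a a b b b b b b b b B  =>  a a a a a b b b b b b b b b   (applied B -> b)
Final yield: a a a a a b b b b b b b b b
Total rewrite steps: 27

27


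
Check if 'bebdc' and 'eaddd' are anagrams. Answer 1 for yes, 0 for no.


Sort characters of 'bebdc': 'bbcde'
Sort characters of 'eaddd': 'addde'
Sorted forms differ -> they are NOT anagrams
Result: 0

0


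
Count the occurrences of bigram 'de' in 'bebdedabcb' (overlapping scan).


Scanning 'bebdedabcb' for bigram 'de':
  Position 0: 'be' -> no
  Position 1: 'eb' -> no
  Position 2: 'bd' -> no
  Position 3: 'de' -> MATCH
  Position 4: 'ed' -> no
  Position 5: 'da' -> no
  Position 6: 'ab' -> no
  Position 7: 'bc' -> no
  Position 8: 'cb' -> no
Total matches: 1

1


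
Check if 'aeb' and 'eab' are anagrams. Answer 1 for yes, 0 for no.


Sort characters of 'aeb': 'abe'
Sort characters of 'eab': 'abe'
Sorted forms match -> they ARE anagrams
Result: 1

1


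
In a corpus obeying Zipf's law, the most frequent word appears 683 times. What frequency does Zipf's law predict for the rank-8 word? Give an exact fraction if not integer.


Zipf's law: freq(rank) = f1 / rank
f1 = 683, rank = 8
freq = 683 / 8
GCD(683, 8) = 1
Simplified: 683/8

683/8


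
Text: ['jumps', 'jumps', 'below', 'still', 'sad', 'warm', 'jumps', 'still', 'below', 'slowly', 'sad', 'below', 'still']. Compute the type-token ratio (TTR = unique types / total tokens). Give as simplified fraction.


Tokens: 13
Unique types: ('below', 'jumps', 'sad', 'slowly', 'still', 'warm') = 6
TTR = 6/13
Already in lowest terms.

6/13


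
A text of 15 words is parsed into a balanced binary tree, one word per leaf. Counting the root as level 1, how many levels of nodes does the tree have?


In a balanced binary tree with n leaves the deepest leaf is ceil(log2(n)) edges below the root,
so counting node levels inclusive of root and leaves gives ceil(log2(n)) + 1 levels.
log2(15) = 3.9069
ceil(3.9069) = 4
levels = 4 + 1 = 5

5


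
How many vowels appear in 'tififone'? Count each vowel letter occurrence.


Scanning each character of 'tififone':
  Position 1: 't' -> consonant (running count: 0)
  Position 2: 'i' -> vowel (running count: 1)
  Position 3: 'f' -> consonant (running count: 1)
  Position 4: 'i' -> vowel (running count: 2)
  Position 5: 'f' -> consonant (running count: 2)
  Position 6: 'o' -> vowel (running count: 3)
  Position 7: 'n' -> consonant (running count: 3)
  Position 8: 'e' -> vowel (running count: 4)
Total vowels: 4

4


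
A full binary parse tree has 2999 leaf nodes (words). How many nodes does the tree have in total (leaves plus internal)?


Leaf nodes (terminals): 2999
Internal nodes = n - 1 = 2999 - 1 = 2998
Total = leaves + internal = 2999 + 2998 = 5997

5997


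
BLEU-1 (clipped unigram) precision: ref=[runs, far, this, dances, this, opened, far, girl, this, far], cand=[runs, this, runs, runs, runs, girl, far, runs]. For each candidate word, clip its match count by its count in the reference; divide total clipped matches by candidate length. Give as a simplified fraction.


Reference word counts: {'dances': 1, 'far': 3, 'girl': 1, 'opened': 1, 'runs': 1, 'this': 3}
Checking each candidate word (with clipping):
  'runs' -> in reference (ref count 1, used 1/1) -> match (matches: 1)
  'this' -> in reference (ref count 3, used 1/3) -> match (matches: 2)
  'runs' -> ref count 1 already used up (1/1) -> clipped, no match (matches: 2)
  'runs' -> ref count 1 already used up (1/1) -> clipped, no match (matches: 2)
  'runs' -> ref count 1 already used up (1/1) -> clipped, no match (matches: 2)
  'girl' -> in reference (ref count 1, used 1/1) -> match (matches: 3)
  'far' -> in reference (ref count 3, used 1/3) -> match (matches: 4)
  'runs' -> ref count 1 already used up (1/1) -> clipped, no match (matches: 4)
Clipped matches: 4, Candidate length: 8
Precision = 4/8 = 1/2

1/2


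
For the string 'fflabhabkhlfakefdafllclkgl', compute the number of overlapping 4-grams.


String 'fflabhabkhlfakefdafllclkgl' has length L = 26.
Number of overlapping n-grams = L - n + 1
Substituting: 26 - 4 + 1 = 23

23


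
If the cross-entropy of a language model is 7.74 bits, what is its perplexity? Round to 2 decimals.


Perplexity formula: PP = 2^H
H = 7.74
PP = 2^7.74
Decompose: 2^7.74 = 2^7 * 2^0.74
2^7 = 128, 2^0.74 ~ 1.6701758
PP ~ 128 * 1.6701758 = 213.7825024
Rounded to 2 decimals: 213.78

213.78


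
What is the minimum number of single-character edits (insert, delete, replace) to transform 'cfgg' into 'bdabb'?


Building DP table for s1='cfgg' (len 4) and s2='bdabb' (len 5):
       b  d  a  b  b
    0  1  2  3  4  5
  c 1  1  2  3  4  5
  f 2  2  2  3  4  5
  g 3  3  3  3  4  5
  g 4  4  4  4  4  5
Edit distance = dp[4][5] = 5

5


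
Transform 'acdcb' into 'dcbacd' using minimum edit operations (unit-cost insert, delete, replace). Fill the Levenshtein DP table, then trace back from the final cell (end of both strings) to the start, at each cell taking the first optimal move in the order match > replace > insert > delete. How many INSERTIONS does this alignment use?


Edit distance = 4. Backtracking from cell (5, 6) with preference match > replace > insert > delete,
then listing the resulting alignment 'acdcb' -> 'dcbacd' left to right:
  Step 1: replace a->d
  Step 2: keep 'c'
  Step 3: insert 'b' [insertion #1]
  Step 4: replace d->a
  Step 5: keep 'c'
  Step 6: replace b->d
Total insertions: 1

1


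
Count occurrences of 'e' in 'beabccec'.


Scanning 'beabccec' for 'e':
  Position 1: 'e' -> MATCH (count: 1)
  Position 6: 'e' -> MATCH (count: 2)
Total occurrences of 'e': 2

2


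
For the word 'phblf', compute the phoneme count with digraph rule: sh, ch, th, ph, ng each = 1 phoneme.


Parsing 'phblf' greedily, digraphs first:
  'ph' -> digraph (1 consonant phoneme) (phonemes so far: 1)
  'b' -> consonant phoneme (phonemes so far: 2)
  'l' -> consonant phoneme (phonemes so far: 3)
  'f' -> consonant phoneme (phonemes so far: 4)
Total phonemes: 4

4


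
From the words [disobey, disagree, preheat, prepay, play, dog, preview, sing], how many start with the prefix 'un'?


Checking each word for prefix 'un':
  'disobey' -> no (count: 0)
  'disagree' -> no (count: 0)
  'preheat' -> no (count: 0)
  'prepay' -> no (count: 0)
  'play' -> no (count: 0)
  'dog' -> no (count: 0)
  'preview' -> no (count: 0)
  'sing' -> no (count: 0)
Total with prefix 'un': 0

0


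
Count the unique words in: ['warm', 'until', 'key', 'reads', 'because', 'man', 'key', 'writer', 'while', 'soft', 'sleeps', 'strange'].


Listing all tokens and tracking unique types:
  Token 1: 'warm' -> NEW (unique so far: 1)
  Token 2: 'until' -> NEW (unique so far: 2)
  Token 3: 'key' -> NEW (unique so far: 3)
  Token 4: 'reads' -> NEW (unique so far: 4)
  Token 5: 'because' -> NEW (unique so far: 5)
  Token 6: 'man' -> NEW (unique so far: 6)
  Token 7: 'key' -> duplicate (unique so far: 6)
  Token 8: 'writer' -> NEW (unique so far: 7)
  Token 9: 'while' -> NEW (unique so far: 8)
  Token 10: 'soft' -> NEW (unique so far: 9)
  Token 11: 'sleeps' -> NEW (unique so far: 10)
  Token 12: 'strange' -> NEW (unique so far: 11)
Unique types: ('because', 'key', 'man', 'reads', 'sleeps', 'soft', 'strange', 'until', 'warm', 'while', 'writer')
Vocabulary size: 11

11


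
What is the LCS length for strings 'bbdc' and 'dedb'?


DP table for LCS of 'bbdc' and 'dedb':
       d  e  d  b
    0  0  0  0  0
  b 0  0  0  0  1
  b 0  0  0  0  1
  d 0  1  1  1  1
  c 0  1  1  1  1
LCS: 'b'
LCS length = 1

1


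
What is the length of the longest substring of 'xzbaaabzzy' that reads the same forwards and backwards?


Scanning 'xzbaaabzzy' for palindromic substrings.
Substring at positions 1-7: 'zbaaabz'.
Check: reverse('zbaaabz') = 'zbaaabz' -> palindrome confirmed.
Neighbouring characters ('x' / 'z') break symmetry, so it cannot extend further.
No longer palindromic substring exists; longest length = 7

7


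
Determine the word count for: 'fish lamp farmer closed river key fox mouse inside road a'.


Counting words by splitting on spaces:
  Word 1: 'fish'
  Word 2: 'lamp'
  Word 3: 'farmer'
  Word 4: 'closed'
  Word 5: 'river'
  Word 6: 'key'
  Word 7: 'fox'
  Word 8: 'mouse'
  Word 9: 'inside'
  Word 10: 'road'
  Word 11: 'a'
Total words: 11

11


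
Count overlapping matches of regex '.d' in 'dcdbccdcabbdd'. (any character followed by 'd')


Pattern: .d means any character followed by 'd'.
Scanning 'dcdbccdcabbdd' position-by-position:
  Pos 0: window 'dc' -> no
  Pos 1: window 'cd' -> MATCH
  Pos 2: window 'db' -> no
  Pos 3: window 'bc' -> no
  Pos 4: window 'cc' -> no
  Pos 5: window 'cd' -> MATCH
  Pos 6: window 'dc' -> no
  Pos 7: window 'ca' -> no
  Pos 8: window 'ab' -> no
  Pos 9: window 'bb' -> no
  Pos 10: window 'bd' -> MATCH
  Pos 11: window 'dd' -> MATCH
  Pos 12: window 'd' -> no
Total matches: 4

4


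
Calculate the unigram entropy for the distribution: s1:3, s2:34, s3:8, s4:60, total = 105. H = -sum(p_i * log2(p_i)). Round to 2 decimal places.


Computing entropy H = -sum(p_i * log2(p_i)):
  s1: p = 3/105 = 0.0286, -p*log2(p) = 0.1466
  s2: p = 34/105 = 0.3238, -p*log2(p) = 0.5268
  s3: p = 8/105 = 0.0762, -p*log2(p) = 0.2830
  s4: p = 60/105 = 0.5714, -p*log2(p) = 0.4613
H = sum of terms = 1.4177
Rounded to 2 decimals: 1.42

1.42


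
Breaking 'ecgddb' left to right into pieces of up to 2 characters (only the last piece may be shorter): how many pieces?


'ecgddb' has 6 characters.
Chunking with max size 2:
  Chunk 1: 'ec' (positions 0-1)
  Chunk 2: 'gd' (positions 2-3)
  Chunk 3: 'db' (positions 4-5)
Total chunks: ceil(6 / 2) = 3

3


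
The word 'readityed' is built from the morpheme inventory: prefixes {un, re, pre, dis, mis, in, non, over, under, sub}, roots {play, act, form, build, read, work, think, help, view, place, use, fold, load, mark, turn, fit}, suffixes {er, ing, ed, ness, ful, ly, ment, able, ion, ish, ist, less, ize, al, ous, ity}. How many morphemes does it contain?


Segmenting 'readityed' against the inventory:
  'read' -> root (morpheme 1)
  'ity' -> suffix (morpheme 2)
  'ed' -> suffix (morpheme 3)
Total morphemes: 3

3


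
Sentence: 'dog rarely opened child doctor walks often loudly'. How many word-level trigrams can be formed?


Word trigrams from [8] words:
  Trigram 1: (dog rarely opened)
  Trigram 2: (rarely opened child)
  Trigram 3: (opened child doctor)
  Trigram 4: (child doctor walks)
  Trigram 5: (doctor walks often)
  Trigram 6: (walks often loudly)
Total word trigrams: 8 - 2 = 6

6


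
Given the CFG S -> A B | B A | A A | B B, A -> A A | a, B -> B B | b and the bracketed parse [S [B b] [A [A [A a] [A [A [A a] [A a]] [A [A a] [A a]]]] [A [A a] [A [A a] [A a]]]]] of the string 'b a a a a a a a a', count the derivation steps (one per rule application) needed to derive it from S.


Every bracketed nonterminal node [X ...] in the tree is produced by exactly one rule application.
Reading the tree off as a leftmost derivation:
  Step 1: S  =>  B A   (applied S -> B A)
  Step 2: B A  =>  b A   (applied B -> b)
  Step 3: b A  =>  b A A   (applied A -> A A)
  Step 4: b A A  =>  b A A A   (applied A -> A A)
  Step 5: b A A A  =>  b a A A   (applied A -> a)
  Step 6: b a A A  =>  b a A A A   (applied A -> A A)
  Step 7: b a A A A  =>  b a A A A A   (applied A -> A A)
  Step 8: b a A A A A  =>  b a a A A A   (applied A -> a)
  Step 9: b a a A A A  =>  b a a a A A   (applied A -> a)
  Step 10: b a a a A A  =>  b a a a A A A   (applied A -> A A)
  Step 11: b a a a A A A  =>  b a a a a A A   (applied A -> a)
  Step 12: b a a a a A A  =>  b a a a a a A   (applied A -> a)
  Step 13: b a a a a a A  =>  b a a a a a A A   (applied A -> A A)
  Step 14: b a a a a a A A  =>  b a a a a a a A   (applied A -> a)
  Step 15: b a a a a a a A  =>  b a a a a a a A A   (applied A -> A A)
  Step 16: b a a a a a a A A  =>  b a a a a a a a A   (applied A -> a)
  Step 17: b a a a a a a a A  =>  b a a a a a a a a   (applied A -> a)
Final yield: b a a a a a a a a
Total rewrite steps: 17

17


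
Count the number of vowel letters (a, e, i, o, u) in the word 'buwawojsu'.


Scanning each character of 'buwawojsu':
  Position 1: 'b' -> consonant (running count: 0)
  Position 2: 'u' -> vowel (running count: 1)
  Position 3: 'w' -> consonant (running count: 1)
  Position 4: 'a' -> vowel (running count: 2)
  Position 5: 'w' -> consonant (running count: 2)
  Position 6: 'o' -> vowel (running count: 3)
  Position 7: 'j' -> consonant (running count: 3)
  Position 8: 's' -> consonant (running count: 3)
  Position 9: 'u' -> vowel (running count: 4)
Total vowels: 4

4


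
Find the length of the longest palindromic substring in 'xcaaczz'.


Scanning 'xcaaczz' for palindromic substrings.
Substring at positions 1-4: 'caac'.
Check: reverse('caac') = 'caac' -> palindrome confirmed.
Neighbouring characters ('x' / 'z') break symmetry, so it cannot extend further.
No longer palindromic substring exists; longest length = 4

4


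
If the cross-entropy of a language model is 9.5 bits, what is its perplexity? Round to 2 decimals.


Perplexity formula: PP = 2^H
H = 9.5
PP = 2^9.5
Decompose: 2^9.5 = 2^9 * 2^0.5 = 2^9 * sqrt(2)
2^9 = 512, sqrt(2) ~ 1.4142136
PP ~ 512 * 1.4142136 = 724.0773632
Rounded to 2 decimals: 724.08

724.08


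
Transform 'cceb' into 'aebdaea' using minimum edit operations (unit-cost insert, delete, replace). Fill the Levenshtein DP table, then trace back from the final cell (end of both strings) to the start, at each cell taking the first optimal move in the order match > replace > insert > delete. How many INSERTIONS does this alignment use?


Edit distance = 6. Backtracking from cell (4, 7) with preference match > replace > insert > delete,
then listing the resulting alignment 'cceb' -> 'aebdaea' left to right:
  Step 1: insert 'a' [insertion #1]
  Step 2: insert 'e' [insertion #2]
  Step 3: insert 'b' [insertion #3]
  Step 4: replace c->d
  Step 5: replace c->a
  Step 6: keep 'e'
  Step 7: replace b->a
Total insertions: 3

3


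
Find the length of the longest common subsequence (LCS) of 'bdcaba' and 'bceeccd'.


DP table for LCS of 'bdcaba' and 'bceeccd':
       b  c  e  e  c  c  d
    0  0  0  0  0  0  0  0
  b 0  1  1  1  1  1  1  1
  d 0  1  1  1  1  1  1  2
  c 0  1  2  2  2  2  2  2
  a 0  1  2  2  2  2  2  2
  b 0  1  2  2  2  2  2  2
  a 0  1  2  2  2  2  2  2
LCS: 'bd'
LCS length = 2

2


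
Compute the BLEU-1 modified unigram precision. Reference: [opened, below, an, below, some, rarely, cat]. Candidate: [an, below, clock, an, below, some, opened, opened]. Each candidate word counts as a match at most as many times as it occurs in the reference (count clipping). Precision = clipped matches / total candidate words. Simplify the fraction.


Reference word counts: {'an': 1, 'below': 2, 'cat': 1, 'opened': 1, 'rarely': 1, 'some': 1}
Checking each candidate word (with clipping):
  'an' -> in reference (ref count 1, used 1/1) -> match (matches: 1)
  'below' -> in reference (ref count 2, used 1/2) -> match (matches: 2)
  'clock' -> not in reference -> no match (matches: 2)
  'an' -> ref count 1 already used up (1/1) -> clipped, no match (matches: 2)
  'below' -> in reference (ref count 2, used 2/2) -> match (matches: 3)
  'some' -> in reference (ref count 1, used 1/1) -> match (matches: 4)
  'opened' -> in reference (ref count 1, used 1/1) -> match (matches: 5)
  'opened' -> ref count 1 already used up (1/1) -> clipped, no match (matches: 5)
Clipped matches: 5, Candidate length: 8
Precision = 5/8

5/8


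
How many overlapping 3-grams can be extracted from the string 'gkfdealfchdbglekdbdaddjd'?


String 'gkfdealfchdbglekdbdaddjd' has length L = 24.
Number of overlapping n-grams = L - n + 1
Substituting: 24 - 3 + 1 = 22

22


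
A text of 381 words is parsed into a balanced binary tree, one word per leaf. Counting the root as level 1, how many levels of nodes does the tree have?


In a balanced binary tree with n leaves the deepest leaf is ceil(log2(n)) edges below the root,
so counting node levels inclusive of root and leaves gives ceil(log2(n)) + 1 levels.
log2(381) = 8.5736
ceil(8.5736) = 9
levels = 9 + 1 = 10

10


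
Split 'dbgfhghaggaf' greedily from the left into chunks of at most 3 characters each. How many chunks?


'dbgfhghaggaf' has 12 characters.
Chunking with max size 3:
  Chunk 1: 'dbg' (positions 0-2)
  Chunk 2: 'fhg' (positions 3-5)
  Chunk 3: 'hag' (positions 6-8)
  Chunk 4: 'gaf' (positions 9-11)
Total chunks: ceil(12 / 3) = 4

4


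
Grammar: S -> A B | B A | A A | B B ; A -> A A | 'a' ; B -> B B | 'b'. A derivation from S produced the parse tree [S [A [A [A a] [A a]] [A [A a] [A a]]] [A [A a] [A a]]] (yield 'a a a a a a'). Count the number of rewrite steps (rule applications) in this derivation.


Every bracketed nonterminal node [X ...] in the tree is produced by exactly one rule application.
Reading the tree off as a leftmost derivation:
  Step 1: S  =>  A A   (applied S -> A A)
  Step 2: A A  =>  A A A   (applied A -> A A)
  Step 3: A A A  =>  A A A A   (applied A -> A A)
  Step 4: A A A A  =>  a A A A   (applied A -> a)
  Step 5: a A A A  =>  a a A A   (applied A -> a)
  Step 6: a a A A  =>  a a A A A   (applied A -> A A)
  Step 7: a a A A A  =>  a a a A A   (applied A -> a)
  Step 8: a a a A A  =>  a a a a A   (applied A -> a)
  Step 9: a a a a A  =>  a a a a A A   (applied A -> A A)
  Step 10: a a a a A A  =>  a a a a a A   (applied A -> a)
  Step 11: a a a a a A  =>  a a a a a a   (applied A -> a)
Final yield: a a a a a a
Total rewrite steps: 11

11


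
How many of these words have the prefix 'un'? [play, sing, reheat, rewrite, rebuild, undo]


Checking each word for prefix 'un':
  'play' -> no (count: 0)
  'sing' -> no (count: 0)
  'reheat' -> no (count: 0)
  'rewrite' -> no (count: 0)
  'rebuild' -> no (count: 0)
  'undo' -> YES, starts with 'un' (count: 1)
Total with prefix 'un': 1

1


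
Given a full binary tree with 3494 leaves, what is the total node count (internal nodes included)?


Leaf nodes (terminals): 3494
Internal nodes = n - 1 = 3494 - 1 = 3493
Total = leaves + internal = 3494 + 3493 = 6987

6987


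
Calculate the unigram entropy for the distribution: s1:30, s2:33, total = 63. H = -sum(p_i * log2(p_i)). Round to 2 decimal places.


Computing entropy H = -sum(p_i * log2(p_i)):
  s1: p = 30/63 = 0.4762, -p*log2(p) = 0.5097
  s2: p = 33/63 = 0.5238, -p*log2(p) = 0.4887
H = sum of terms = 0.9984
Rounded to 2 decimals: 1.00

1.00


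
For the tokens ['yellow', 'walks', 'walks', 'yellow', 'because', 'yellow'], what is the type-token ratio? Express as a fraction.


Tokens: 6
Unique types: ('because', 'walks', 'yellow') = 3
TTR = 3/6
Simplify: divide both by 3 -> 1/2
TTR = 1/2

1/2


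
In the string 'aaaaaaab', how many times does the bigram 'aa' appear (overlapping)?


Scanning 'aaaaaaab' for bigram 'aa':
  Position 0: 'aa' -> MATCH
  Position 1: 'aa' -> MATCH
  Position 2: 'aa' -> MATCH
  Position 3: 'aa' -> MATCH
  Position 4: 'aa' -> MATCH
  Position 5: 'aa' -> MATCH
  Position 6: 'ab' -> no
Total matches: 6

6


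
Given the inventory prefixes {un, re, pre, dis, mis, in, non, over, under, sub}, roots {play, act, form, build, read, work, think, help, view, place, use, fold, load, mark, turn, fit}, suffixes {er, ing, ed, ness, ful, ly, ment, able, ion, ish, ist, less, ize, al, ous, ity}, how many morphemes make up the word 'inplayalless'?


Segmenting 'inplayalless' against the inventory:
  'in' -> prefix (morpheme 1)
  'play' -> root (morpheme 2)
  'al' -> suffix (morpheme 3)
  'less' -> suffix (morpheme 4)
Total morphemes: 4

4


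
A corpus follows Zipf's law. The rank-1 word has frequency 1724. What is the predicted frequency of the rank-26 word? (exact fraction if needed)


Zipf's law: freq(rank) = f1 / rank
f1 = 1724, rank = 26
freq = 1724 / 26
GCD(1724, 26) = 2
Simplified: 862/13

862/13


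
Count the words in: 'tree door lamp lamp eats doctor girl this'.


Counting words by splitting on spaces:
  Word 1: 'tree'
  Word 2: 'door'
  Word 3: 'lamp'
  Word 4: 'lamp'
  Word 5: 'eats'
  Word 6: 'doctor'
  Word 7: 'girl'
  Word 8: 'this'
Total words: 8

8


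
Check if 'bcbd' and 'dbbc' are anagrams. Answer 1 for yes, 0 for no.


Sort characters of 'bcbd': 'bbcd'
Sort characters of 'dbbc': 'bbcd'
Sorted forms match -> they ARE anagrams
Result: 1

1


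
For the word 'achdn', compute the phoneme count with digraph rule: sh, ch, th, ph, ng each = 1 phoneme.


Parsing 'achdn' greedily, digraphs first:
  'a' -> vowel phoneme (phonemes so far: 1)
  'ch' -> digraph (1 consonant phoneme) (phonemes so far: 2)
  'd' -> consonant phoneme (phonemes so far: 3)
  'n' -> consonant phoneme (phonemes so far: 4)
Total phonemes: 4

4


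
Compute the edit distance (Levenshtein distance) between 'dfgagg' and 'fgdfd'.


Building DP table for s1='dfgagg' (len 6) and s2='fgdfd' (len 5):
       f  g  d  f  d
    0  1  2  3  4  5
  d 1  1  2  2  3  4
  f 2  1  2  3  2  3
  g 3  2  1  2  3  3
  a 4  3  2  2  3  4
  g 5  4  3  3  3  4
  g 6  5  4  4  4  4
Edit distance = dp[6][5] = 4

4


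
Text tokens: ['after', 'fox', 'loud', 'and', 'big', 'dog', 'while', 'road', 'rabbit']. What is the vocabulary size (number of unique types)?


Listing all tokens and tracking unique types:
  Token 1: 'after' -> NEW (unique so far: 1)
  Token 2: 'fox' -> NEW (unique so far: 2)
  Token 3: 'loud' -> NEW (unique so far: 3)
  Token 4: 'and' -> NEW (unique so far: 4)
  Token 5: 'big' -> NEW (unique so far: 5)
  Token 6: 'dog' -> NEW (unique so far: 6)
  Token 7: 'while' -> NEW (unique so far: 7)
  Token 8: 'road' -> NEW (unique so far: 8)
  Token 9: 'rabbit' -> NEW (unique so far: 9)
Unique types: ('after', 'and', 'big', 'dog', 'fox', 'loud', 'rabbit', 'road', 'while')
Vocabulary size: 9

9


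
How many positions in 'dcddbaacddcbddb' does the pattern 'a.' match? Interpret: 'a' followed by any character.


Pattern: a. means 'a' followed by any character.
Scanning 'dcddbaacddcbddb' position-by-position:
  Pos 0: window 'dc' -> no
  Pos 1: window 'cd' -> no
  Pos 2: window 'dd' -> no
  Pos 3: window 'db' -> no
  Pos 4: window 'ba' -> no
  Pos 5: window 'aa' -> MATCH
  Pos 6: window 'ac' -> MATCH
  Pos 7: window 'cd' -> no
  Pos 8: window 'dd' -> no
  Pos 9: window 'dc' -> no
  Pos 10: window 'cb' -> no
  Pos 11: window 'bd' -> no
  Pos 12: window 'dd' -> no
  Pos 13: window 'db' -> no
  Pos 14: window 'b' -> no
Total matches: 2

2


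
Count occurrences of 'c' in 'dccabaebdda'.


Scanning 'dccabaebdda' for 'c':
  Position 1: 'c' -> MATCH (count: 1)
  Position 2: 'c' -> MATCH (count: 2)
Total occurrences of 'c': 2

2


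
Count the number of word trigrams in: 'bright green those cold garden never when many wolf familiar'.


Word trigrams from [10] words:
  Trigram 1: (bright green those)
  Trigram 2: (green those cold)
  Trigram 3: (those cold garden)
  Trigram 4: (cold garden never)
  Trigram 5: (garden never when)
  Trigram 6: (never when many)
  Trigram 7: (when many wolf)
  Trigram 8: (many wolf familiar)
Total word trigrams: 10 - 2 = 8

8


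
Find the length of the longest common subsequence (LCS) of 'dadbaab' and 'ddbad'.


DP table for LCS of 'dadbaab' and 'ddbad':
       d  d  b  a  d
    0  0  0  0  0  0
  d 0  1  1  1  1  1
  a 0  1  1  1  2  2
  d 0  1  2  2  2  3
  b 0  1  2  3  3  3
  a 0  1  2  3  4  4
  a 0  1  2  3  4  4
  b 0  1  2  3  4  4
LCS: 'ddba'
LCS length = 4

4


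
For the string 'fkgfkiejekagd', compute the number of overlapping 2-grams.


String 'fkgfkiejekagd' has length L = 13.
Number of overlapping n-grams = L - n + 1
Substituting: 13 - 2 + 1 = 12

12


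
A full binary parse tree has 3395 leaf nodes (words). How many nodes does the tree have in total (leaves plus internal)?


Leaf nodes (terminals): 3395
Internal nodes = n - 1 = 3395 - 1 = 3394
Total = leaves + internal = 3395 + 3394 = 6789

6789


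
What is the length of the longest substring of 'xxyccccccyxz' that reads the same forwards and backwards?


Scanning 'xxyccccccyxz' for palindromic substrings.
Substring at positions 1-10: 'xyccccccyx'.
Check: reverse('xyccccccyx') = 'xyccccccyx' -> palindrome confirmed.
Neighbouring characters ('x' / 'z') break symmetry, so it cannot extend further.
No longer palindromic substring exists; longest length = 10

10


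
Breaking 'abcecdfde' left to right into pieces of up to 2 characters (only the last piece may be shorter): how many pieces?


'abcecdfde' has 9 characters.
Chunking with max size 2:
  Chunk 1: 'ab' (positions 0-1)
  Chunk 2: 'ce' (positions 2-3)
  Chunk 3: 'cd' (positions 4-5)
  Chunk 4: 'fd' (positions 6-7)
  Chunk 5: 'e' (positions 8-8)
Total chunks: ceil(9 / 2) = 5

5


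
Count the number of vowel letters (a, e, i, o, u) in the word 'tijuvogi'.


Scanning each character of 'tijuvogi':
  Position 1: 't' -> consonant (running count: 0)
  Position 2: 'i' -> vowel (running count: 1)
  Position 3: 'j' -> consonant (running count: 1)
  Position 4: 'u' -> vowel (running count: 2)
  Position 5: 'v' -> consonant (running count: 2)
  Position 6: 'o' -> vowel (running count: 3)
  Position 7: 'g' -> consonant (running count: 3)
  Position 8: 'i' -> vowel (running count: 4)
Total vowels: 4

4


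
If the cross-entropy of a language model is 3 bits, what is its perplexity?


Perplexity formula: PP = 2^H
H = 3
PP = 2^3
Steps: 2^1 = 2, 2^2 = 4, 2^3 = 8
PP = 8

8


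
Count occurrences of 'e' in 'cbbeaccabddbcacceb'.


Scanning 'cbbeaccabddbcacceb' for 'e':
  Position 3: 'e' -> MATCH (count: 1)
  Position 16: 'e' -> MATCH (count: 2)
Total occurrences of 'e': 2

2
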